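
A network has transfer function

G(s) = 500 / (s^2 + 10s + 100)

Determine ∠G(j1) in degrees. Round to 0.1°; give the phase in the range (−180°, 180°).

At s = jω = j1:
quadratic: (j1)² + 10·j1 + 100 = 99 + j10 → |·| ≈ 99.504, ∠ ≈ 5.77°
∠G = 0.00° − 5.77° = -5.77°

-5.8°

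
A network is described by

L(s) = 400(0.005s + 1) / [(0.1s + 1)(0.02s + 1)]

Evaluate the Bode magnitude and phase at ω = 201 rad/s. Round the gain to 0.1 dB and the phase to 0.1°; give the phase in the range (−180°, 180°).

16.7 dB, -118.0°

At ω = 201 rad/s:
zero (1 + j201·0.005) = 1 + j1.005 → |·| ≈ 1.4178, ∠ ≈ 45.14°
pole (1 + j201·0.1) = 1 + j20.1 → |·| ≈ 20.125, ∠ ≈ 87.15°
pole (1 + j201·0.02) = 1 + j4.02 → |·| ≈ 4.1425, ∠ ≈ 76.03°
|L| = 400 · 1.4178 / (20.125 · 4.1425) ≈ 6.8026
Gain = 20 log₁₀(6.8026) ≈ 16.65 dB
∠L = (45.14°) − (87.15° + 76.03°) = -118.04°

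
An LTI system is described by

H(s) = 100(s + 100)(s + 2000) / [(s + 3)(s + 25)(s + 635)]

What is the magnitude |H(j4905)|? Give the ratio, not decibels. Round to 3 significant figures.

At s = jω = j4905:
zero (s+100): 100 + j4905 → |·| = √(100²+4905²) = √24069025 ≈ 4906, ∠ = arctan(4905/100) ≈ 88.83°
zero (s+2000): 2000 + j4905 → |·| = √(2000²+4905²) = √28059025 ≈ 5297.1, ∠ = arctan(4905/2000) ≈ 67.82°
pole (s+3): 3 + j4905 → |·| = √(3²+4905²) = √24059034 ≈ 4905, ∠ = arctan(4905/3) ≈ 89.96°
pole (s+25): 25 + j4905 → |·| = √(25²+4905²) = √24059650 ≈ 4905.1, ∠ = arctan(4905/25) ≈ 89.71°
pole (s+635): 635 + j4905 → |·| = √(635²+4905²) = √24462250 ≈ 4945.9, ∠ = arctan(4905/635) ≈ 82.62°
|H| = 100 · 2.5988e+07 / 1.19e+11 ≈ 0.021839

0.0218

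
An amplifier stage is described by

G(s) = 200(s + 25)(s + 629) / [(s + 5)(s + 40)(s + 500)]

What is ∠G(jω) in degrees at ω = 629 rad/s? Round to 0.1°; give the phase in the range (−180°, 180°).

-94.7°

At s = jω = j629:
zero (s+25): 25 + j629 → |·| = √(25²+629²) = √396266 ≈ 629.5, ∠ = arctan(629/25) ≈ 87.72°
zero (s+629): 629 + j629 → |·| = √(629²+629²) = √791282 ≈ 889.54, ∠ = arctan(629/629) ≈ 45.00°
pole (s+5): 5 + j629 → |·| = √(5²+629²) = √395666 ≈ 629.02, ∠ = arctan(629/5) ≈ 89.54°
pole (s+40): 40 + j629 → |·| = √(40²+629²) = √397241 ≈ 630.27, ∠ = arctan(629/40) ≈ 86.36°
pole (s+500): 500 + j629 → |·| = √(500²+629²) = √645641 ≈ 803.52, ∠ = arctan(629/500) ≈ 51.52°
∠G = 132.72° − 227.42° = -94.70°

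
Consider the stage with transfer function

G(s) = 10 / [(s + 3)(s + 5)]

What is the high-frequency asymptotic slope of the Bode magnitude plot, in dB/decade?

Each pole contributes −20 dB/decade at high frequency; each zero contributes +20 dB/decade.
Net: 0 zero(s) − 2 pole(s) → -40 dB/decade.

-40 dB/decade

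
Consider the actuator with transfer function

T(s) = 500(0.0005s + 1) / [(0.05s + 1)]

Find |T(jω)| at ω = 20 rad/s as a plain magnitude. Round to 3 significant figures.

354

At ω = 20 rad/s:
zero (1 + j20·0.0005) = 1 + j0.01 → |·| ≈ 1, ∠ ≈ 0.57°
pole (1 + j20·0.05) = 1 + j1 → |·| ≈ 1.4142, ∠ ≈ 45.00°
|T| = 500 · 1 / (1.4142) ≈ 353.56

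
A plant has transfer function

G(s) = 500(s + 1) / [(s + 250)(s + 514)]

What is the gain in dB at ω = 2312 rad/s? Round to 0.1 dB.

At s = jω = j2312:
zero (s+1): 1 + j2312 → |·| = √(1²+2312²) = √5345345 ≈ 2312, ∠ = arctan(2312/1) ≈ 89.98°
pole (s+250): 250 + j2312 → |·| = √(250²+2312²) = √5407844 ≈ 2325.5, ∠ = arctan(2312/250) ≈ 83.83°
pole (s+514): 514 + j2312 → |·| = √(514²+2312²) = √5609540 ≈ 2368.4, ∠ = arctan(2312/514) ≈ 77.47°
|G| = 500 · 2312 / 5.5077e+06 ≈ 0.20989
Gain = 20 log₁₀(0.20989) ≈ -13.56 dB

-13.6 dB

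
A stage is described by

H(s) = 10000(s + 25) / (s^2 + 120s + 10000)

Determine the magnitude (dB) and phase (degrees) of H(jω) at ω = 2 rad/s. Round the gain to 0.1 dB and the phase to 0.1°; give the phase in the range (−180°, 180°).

At s = jω = j2:
zero (s+25): 25 + j2 → |·| = √(25²+2²) = √629 ≈ 25.08, ∠ = arctan(2/25) ≈ 4.57°
quadratic: (j2)² + 120·j2 + 10000 = 9996 + j240 → |·| ≈ 9998.9, ∠ ≈ 1.38°
|H| = 10000 · 25.08 / 9998.9 ≈ 25.083
Gain = 20 log₁₀(25.083) ≈ 27.99 dB
∠H = 4.57° − 1.38° = 3.19°

28.0 dB, 3.2°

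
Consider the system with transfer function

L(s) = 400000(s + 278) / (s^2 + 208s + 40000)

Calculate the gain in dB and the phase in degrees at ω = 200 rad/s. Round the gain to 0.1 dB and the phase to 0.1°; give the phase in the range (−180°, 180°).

70.4 dB, -54.3°

At s = jω = j200:
zero (s+278): 278 + j200 → |·| = √(278²+200²) = √117284 ≈ 342.47, ∠ = arctan(200/278) ≈ 35.73°
quadratic: (j200)² + 208·j200 + 40000 = 0 + j41600 → |·| ≈ 41600, ∠ ≈ 90.00°
|L| = 400000 · 342.47 / 41600 ≈ 3293
Gain = 20 log₁₀(3293) ≈ 70.35 dB
∠L = 35.73° − 90.00° = -54.27°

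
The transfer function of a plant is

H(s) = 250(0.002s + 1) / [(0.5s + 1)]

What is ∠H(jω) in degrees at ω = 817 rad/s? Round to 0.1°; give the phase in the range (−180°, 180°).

At ω = 817 rad/s:
zero (1 + j817·0.002) = 1 + j1.634 → |·| ≈ 1.9157, ∠ ≈ 58.53°
pole (1 + j817·0.5) = 1 + j408.5 → |·| ≈ 408.5, ∠ ≈ 89.86°
∠H = (58.53°) − (89.86°) = -31.33°

-31.3°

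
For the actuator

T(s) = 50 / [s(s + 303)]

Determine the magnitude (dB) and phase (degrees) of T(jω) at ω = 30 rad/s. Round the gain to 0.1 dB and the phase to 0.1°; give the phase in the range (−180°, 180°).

-45.2 dB, -95.7°

At s = jω = j30:
pole (s+303): 303 + j30 → |·| = √(303²+30²) = √92709 ≈ 304.48, ∠ = arctan(30/303) ≈ 5.65°
pole at origin: |s| = 30, ∠ = 90.00° (in denominator)
|T| = 50 / 9134.4 ≈ 0.0054738
Gain = 20 log₁₀(0.0054738) ≈ -45.23 dB
∠T = 0.00° − 95.65° = -95.65°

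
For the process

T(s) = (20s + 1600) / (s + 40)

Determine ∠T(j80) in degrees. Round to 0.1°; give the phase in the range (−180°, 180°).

Substitute s = j80:
Numerator: 20(j80) + 1600 = 1600 + j1600
Denominator: (j80) + 40 = 40 + j80
|N| = √(1600² + 1600²) ≈ 2262.7, ∠N ≈ 45.00°
|D| = √(40² + 80²) ≈ 89.443, ∠D ≈ 63.43°
∠T = 45.00° − 63.43° = -18.43°

-18.4°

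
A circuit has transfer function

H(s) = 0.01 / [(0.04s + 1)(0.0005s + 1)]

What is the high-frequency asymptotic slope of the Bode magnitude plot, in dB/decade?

Each pole contributes −20 dB/decade at high frequency; each zero contributes +20 dB/decade.
Net: 0 zero(s) − 2 pole(s) → -40 dB/decade.

-40 dB/decade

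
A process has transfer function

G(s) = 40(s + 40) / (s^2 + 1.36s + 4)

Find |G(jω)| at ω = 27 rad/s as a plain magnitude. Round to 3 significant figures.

2.66

At s = jω = j27:
zero (s+40): 40 + j27 → |·| = √(40²+27²) = √2329 ≈ 48.26, ∠ = arctan(27/40) ≈ 34.02°
quadratic: (j27)² + 1.36·j27 + 4 = -725 + j36.72 → |·| ≈ 725.93, ∠ ≈ 177.10°
|G| = 40 · 48.26 / 725.93 ≈ 2.6592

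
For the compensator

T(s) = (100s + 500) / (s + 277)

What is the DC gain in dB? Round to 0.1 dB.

5.1 dB

T(0) = 500 / 277 ≈ 1.8051
20 log₁₀(1.8051) ≈ 5.13 dB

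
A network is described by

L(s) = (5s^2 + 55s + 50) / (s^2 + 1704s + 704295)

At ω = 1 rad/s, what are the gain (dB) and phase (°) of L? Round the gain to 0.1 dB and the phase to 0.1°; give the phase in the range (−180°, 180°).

-79.9 dB, 50.6°

Substitute s = j1:
Numerator: 5(j1)^2 + 55(j1) + 50 = 45 + j55
Denominator: (j1)^2 + 1704(j1) + 704295 = 704294 + j1704
|N| = √(45² + 55²) ≈ 71.063, ∠N ≈ 50.71°
|D| = √(704294² + 1704²) ≈ 7.043e+05, ∠D ≈ 0.14°
|L| = 71.063 / 7.043e+05 ≈ 0.0001009
Gain = 20 log₁₀(0.0001009) ≈ -79.92 dB
∠L = 50.71° − 0.14° = 50.57°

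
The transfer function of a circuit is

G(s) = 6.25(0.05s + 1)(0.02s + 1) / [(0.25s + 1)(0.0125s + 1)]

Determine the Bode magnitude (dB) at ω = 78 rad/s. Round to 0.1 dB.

4.7 dB

At ω = 78 rad/s:
zero (1 + j78·0.05) = 1 + j3.9 → |·| ≈ 4.0262, ∠ ≈ 75.62°
zero (1 + j78·0.02) = 1 + j1.56 → |·| ≈ 1.853, ∠ ≈ 57.34°
pole (1 + j78·0.25) = 1 + j19.5 → |·| ≈ 19.526, ∠ ≈ 87.06°
pole (1 + j78·0.0125) = 1 + j0.975 → |·| ≈ 1.3966, ∠ ≈ 44.27°
|G| = 6.25 · 4.0262 · 1.853 / (19.526 · 1.3966) ≈ 1.7099
Gain = 20 log₁₀(1.7099) ≈ 4.66 dB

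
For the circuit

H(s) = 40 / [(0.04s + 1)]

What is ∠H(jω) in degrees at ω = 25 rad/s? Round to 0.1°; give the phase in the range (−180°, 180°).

At ω = 25 rad/s:
pole (1 + j25·0.04) = 1 + j1 → |·| ≈ 1.4142, ∠ ≈ 45.00°
∠H = (0°) − (45.00°) = -45.00°

-45.0°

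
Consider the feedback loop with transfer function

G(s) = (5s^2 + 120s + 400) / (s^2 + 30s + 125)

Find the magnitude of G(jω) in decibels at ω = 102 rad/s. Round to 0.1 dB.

Substitute s = j102:
Numerator: 5(j102)^2 + 120(j102) + 400 = -51620 + j12240
Denominator: (j102)^2 + 30(j102) + 125 = -10279 + j3060
|N| = √(51620² + 12240²) ≈ 53051, ∠N ≈ 166.66°
|D| = √(10279² + 3060²) ≈ 10725, ∠D ≈ 163.42°
|G| = 53051 / 10725 ≈ 4.9465
Gain = 20 log₁₀(4.9465) ≈ 13.89 dB

13.9 dB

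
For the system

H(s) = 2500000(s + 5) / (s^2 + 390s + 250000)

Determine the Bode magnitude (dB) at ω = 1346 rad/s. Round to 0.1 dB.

At s = jω = j1346:
zero (s+5): 5 + j1346 → |·| = √(5²+1346²) = √1811741 ≈ 1346, ∠ = arctan(1346/5) ≈ 89.79°
quadratic: (j1346)² + 390·j1346 + 250000 = -1561716 + j524940 → |·| ≈ 1.6476e+06, ∠ ≈ 161.42°
|H| = 2500000 · 1346 / 1.6476e+06 ≈ 2042.4
Gain = 20 log₁₀(2042.4) ≈ 66.20 dB

66.2 dB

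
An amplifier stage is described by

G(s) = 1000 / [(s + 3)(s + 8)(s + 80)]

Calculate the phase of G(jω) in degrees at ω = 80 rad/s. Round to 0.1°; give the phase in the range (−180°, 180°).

At s = jω = j80:
pole (s+3): 3 + j80 → |·| = √(3²+80²) = √6409 ≈ 80.056, ∠ = arctan(80/3) ≈ 87.85°
pole (s+8): 8 + j80 → |·| = √(8²+80²) = √6464 ≈ 80.399, ∠ = arctan(80/8) ≈ 84.29°
pole (s+80): 80 + j80 → |·| = √(80²+80²) = √12800 ≈ 113.14, ∠ = arctan(80/80) ≈ 45.00°
∠G = 0.00° − 217.14° = -217.14° ≡ 142.86° (principal value)

142.9°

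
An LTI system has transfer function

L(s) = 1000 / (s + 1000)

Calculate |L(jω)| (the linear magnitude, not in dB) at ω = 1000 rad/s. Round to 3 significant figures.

Substitute s = j1000:
Numerator: 1000 = 1000 + j0
Denominator: (j1000) + 1000 = 1000 + j1000
|N| = √(1000² + 0²) ≈ 1000, ∠N ≈ 0.00°
|D| = √(1000² + 1000²) ≈ 1414.2, ∠D ≈ 45.00°
|L| = 1000 / 1414.2 ≈ 0.70711

0.707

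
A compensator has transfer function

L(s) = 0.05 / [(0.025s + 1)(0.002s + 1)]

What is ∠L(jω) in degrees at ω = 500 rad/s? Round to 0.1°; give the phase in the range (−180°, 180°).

-130.4°

At ω = 500 rad/s:
pole (1 + j500·0.025) = 1 + j12.5 → |·| ≈ 12.54, ∠ ≈ 85.43°
pole (1 + j500·0.002) = 1 + j1 → |·| ≈ 1.4142, ∠ ≈ 45.00°
∠L = (0°) − (85.43° + 45.00°) = -130.43°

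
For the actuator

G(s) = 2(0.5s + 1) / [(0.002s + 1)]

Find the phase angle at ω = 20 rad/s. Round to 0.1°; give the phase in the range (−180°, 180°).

At ω = 20 rad/s:
zero (1 + j20·0.5) = 1 + j10 → |·| ≈ 10.05, ∠ ≈ 84.29°
pole (1 + j20·0.002) = 1 + j0.04 → |·| ≈ 1.0008, ∠ ≈ 2.29°
∠G = (84.29°) − (2.29°) = 82.00°

82.0°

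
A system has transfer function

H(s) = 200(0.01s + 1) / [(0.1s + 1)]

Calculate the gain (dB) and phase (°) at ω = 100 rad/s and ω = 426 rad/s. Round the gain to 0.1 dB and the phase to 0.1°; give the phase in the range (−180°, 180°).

At ω = 100 rad/s:
zero (1 + j100·0.01) = 1 + j1 → |·| ≈ 1.4142, ∠ ≈ 45.00°
pole (1 + j100·0.1) = 1 + j10 → |·| ≈ 10.05, ∠ ≈ 84.29°
|H| = 200 · 1.4142 / (10.05) ≈ 28.143
Gain = 20 log₁₀(28.143) ≈ 28.99 dB
∠H = (45.00°) − (84.29°) = -39.29°

At ω = 426 rad/s:
zero (1 + j426·0.01) = 1 + j4.26 → |·| ≈ 4.3758, ∠ ≈ 76.79°
pole (1 + j426·0.1) = 1 + j42.6 → |·| ≈ 42.612, ∠ ≈ 88.66°
|H| = 200 · 4.3758 / (42.612) ≈ 20.538
Gain = 20 log₁₀(20.538) ≈ 26.25 dB
∠H = (76.79°) − (88.66°) = -11.87°

ω = 100: 29.0 dB, -39.3°; ω = 426: 26.3 dB, -11.9°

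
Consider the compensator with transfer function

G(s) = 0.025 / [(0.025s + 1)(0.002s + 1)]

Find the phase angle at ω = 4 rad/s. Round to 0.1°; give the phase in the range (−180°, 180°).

-6.2°

At ω = 4 rad/s:
pole (1 + j4·0.025) = 1 + j0.1 → |·| ≈ 1.005, ∠ ≈ 5.71°
pole (1 + j4·0.002) = 1 + j0.008 → |·| ≈ 1, ∠ ≈ 0.46°
∠G = (0°) − (5.71° + 0.46°) = -6.17°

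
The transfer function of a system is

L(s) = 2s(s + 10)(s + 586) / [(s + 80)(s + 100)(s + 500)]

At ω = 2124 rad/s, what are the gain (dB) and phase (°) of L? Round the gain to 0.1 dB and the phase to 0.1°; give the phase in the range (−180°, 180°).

6.1 dB, 2.4°

At s = jω = j2124:
zero (s+10): 10 + j2124 → |·| = √(10²+2124²) = √4511476 ≈ 2124, ∠ = arctan(2124/10) ≈ 89.73°
zero (s+586): 586 + j2124 → |·| = √(586²+2124²) = √4854772 ≈ 2203.4, ∠ = arctan(2124/586) ≈ 74.58°
zero at origin: s = j2124 → |·| = 2124, ∠ = 90.00°
pole (s+80): 80 + j2124 → |·| = √(80²+2124²) = √4517776 ≈ 2125.5, ∠ = arctan(2124/80) ≈ 87.84°
pole (s+100): 100 + j2124 → |·| = √(100²+2124²) = √4521376 ≈ 2126.4, ∠ = arctan(2124/100) ≈ 87.30°
pole (s+500): 500 + j2124 → |·| = √(500²+2124²) = √4761376 ≈ 2182.1, ∠ = arctan(2124/500) ≈ 76.75°
|L| = 2 · 9.9404e+09 / 9.8624e+09 ≈ 2.0158
Gain = 20 log₁₀(2.0158) ≈ 6.09 dB
∠L = 254.31° − 251.89° = 2.42°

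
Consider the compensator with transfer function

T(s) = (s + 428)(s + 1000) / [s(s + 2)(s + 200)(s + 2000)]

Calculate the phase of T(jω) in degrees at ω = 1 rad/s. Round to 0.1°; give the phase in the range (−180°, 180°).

-116.7°

At s = jω = j1:
zero (s+428): 428 + j1 → |·| = √(428²+1²) = √183185 ≈ 428, ∠ = arctan(1/428) ≈ 0.13°
zero (s+1000): 1000 + j1 → |·| = √(1000²+1²) = √1000001 ≈ 1000, ∠ = arctan(1/1000) ≈ 0.06°
pole (s+2): 2 + j1 → |·| = √(2²+1²) = √5 ≈ 2.2361, ∠ = arctan(1/2) ≈ 26.57°
pole (s+200): 200 + j1 → |·| = √(200²+1²) = √40001 ≈ 200, ∠ = arctan(1/200) ≈ 0.29°
pole (s+2000): 2000 + j1 → |·| = √(2000²+1²) = √4000001 ≈ 2000, ∠ = arctan(1/2000) ≈ 0.03°
pole at origin: |s| = 1, ∠ = 90.00° (in denominator)
∠T = 0.19° − 116.89° = -116.70°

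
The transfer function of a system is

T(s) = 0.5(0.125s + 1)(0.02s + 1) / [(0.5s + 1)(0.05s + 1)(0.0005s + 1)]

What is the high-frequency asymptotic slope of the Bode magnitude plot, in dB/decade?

Each pole contributes −20 dB/decade at high frequency; each zero contributes +20 dB/decade.
Net: 2 zero(s) − 3 pole(s) → -20 dB/decade.

-20 dB/decade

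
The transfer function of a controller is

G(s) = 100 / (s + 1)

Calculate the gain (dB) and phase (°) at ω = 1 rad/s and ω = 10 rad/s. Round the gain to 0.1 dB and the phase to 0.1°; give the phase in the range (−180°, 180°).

ω = 1: 37.0 dB, -45.0°; ω = 10: 20.0 dB, -84.3°

Substitute s = j1:
Numerator: 100 = 100 + j0
Denominator: (j1) + 1 = 1 + j1
|N| = √(100² + 0²) ≈ 100, ∠N ≈ 0.00°
|D| = √(1² + 1²) ≈ 1.4142, ∠D ≈ 45.00°
|G| = 100 / 1.4142 ≈ 70.711
Gain = 20 log₁₀(70.711) ≈ 36.99 dB
∠G = 0.00° − 45.00° = -45.00°

Substitute s = j10:
Numerator: 100 = 100 + j0
Denominator: (j10) + 1 = 1 + j10
|N| = √(100² + 0²) ≈ 100, ∠N ≈ 0.00°
|D| = √(1² + 10²) ≈ 10.05, ∠D ≈ 84.29°
|G| = 100 / 10.05 ≈ 9.9502
Gain = 20 log₁₀(9.9502) ≈ 19.96 dB
∠G = 0.00° − 84.29° = -84.29°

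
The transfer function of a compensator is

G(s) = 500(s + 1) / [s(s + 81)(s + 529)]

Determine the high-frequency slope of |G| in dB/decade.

Each pole contributes −20 dB/decade at high frequency; each zero contributes +20 dB/decade.
Net: 1 zero(s) − 3 pole(s) → -40 dB/decade.

-40 dB/decade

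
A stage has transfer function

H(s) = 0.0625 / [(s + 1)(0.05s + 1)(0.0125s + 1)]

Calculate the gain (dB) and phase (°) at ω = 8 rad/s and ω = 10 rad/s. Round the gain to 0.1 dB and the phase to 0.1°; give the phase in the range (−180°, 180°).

At ω = 8 rad/s:
pole (1 + j8·1) = 1 + j8 → |·| ≈ 8.0623, ∠ ≈ 82.87°
pole (1 + j8·0.05) = 1 + j0.4 → |·| ≈ 1.077, ∠ ≈ 21.80°
pole (1 + j8·0.0125) = 1 + j0.1 → |·| ≈ 1.005, ∠ ≈ 5.71°
|H| = 0.0625 · 1 / (8.0623 · 1.077 · 1.005) ≈ 0.0071621
Gain = 20 log₁₀(0.0071621) ≈ -42.90 dB
∠H = (0°) − (82.87° + 21.80° + 5.71°) = -110.38°

At ω = 10 rad/s:
pole (1 + j10·1) = 1 + j10 → |·| ≈ 10.05, ∠ ≈ 84.29°
pole (1 + j10·0.05) = 1 + j0.5 → |·| ≈ 1.118, ∠ ≈ 26.57°
pole (1 + j10·0.0125) = 1 + j0.125 → |·| ≈ 1.0078, ∠ ≈ 7.13°
|H| = 0.0625 · 1 / (10.05 · 1.118 · 1.0078) ≈ 0.0055195
Gain = 20 log₁₀(0.0055195) ≈ -45.16 dB
∠H = (0°) − (84.29° + 26.57° + 7.13°) = -117.99°

ω = 8: -42.9 dB, -110.4°; ω = 10: -45.2 dB, -118.0°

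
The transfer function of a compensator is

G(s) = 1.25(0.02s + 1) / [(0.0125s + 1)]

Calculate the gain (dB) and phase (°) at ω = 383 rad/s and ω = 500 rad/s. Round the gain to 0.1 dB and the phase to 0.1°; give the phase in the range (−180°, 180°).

ω = 383: 5.9 dB, 4.4°; ω = 500: 6.0 dB, 3.4°

At ω = 383 rad/s:
zero (1 + j383·0.02) = 1 + j7.66 → |·| ≈ 7.725, ∠ ≈ 82.56°
pole (1 + j383·0.0125) = 1 + j4.7875 → |·| ≈ 4.8908, ∠ ≈ 78.20°
|G| = 1.25 · 7.725 / (4.8908) ≈ 1.9744
Gain = 20 log₁₀(1.9744) ≈ 5.91 dB
∠G = (82.56°) − (78.20°) = 4.36°

At ω = 500 rad/s:
zero (1 + j500·0.02) = 1 + j10 → |·| ≈ 10.05, ∠ ≈ 84.29°
pole (1 + j500·0.0125) = 1 + j6.25 → |·| ≈ 6.3295, ∠ ≈ 80.91°
|G| = 1.25 · 10.05 / (6.3295) ≈ 1.9848
Gain = 20 log₁₀(1.9848) ≈ 5.95 dB
∠G = (84.29°) − (80.91°) = 3.38°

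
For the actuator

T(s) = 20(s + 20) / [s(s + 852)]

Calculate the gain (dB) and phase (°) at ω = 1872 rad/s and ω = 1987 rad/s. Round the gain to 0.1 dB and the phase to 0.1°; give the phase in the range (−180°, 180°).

ω = 1872: -40.2 dB, -66.1°; ω = 1987: -40.7 dB, -67.4°

At s = jω = j1872:
zero (s+20): 20 + j1872 → |·| = √(20²+1872²) = √3504784 ≈ 1872.1, ∠ = arctan(1872/20) ≈ 89.39°
pole (s+852): 852 + j1872 → |·| = √(852²+1872²) = √4230288 ≈ 2056.8, ∠ = arctan(1872/852) ≈ 65.53°
pole at origin: |s| = 1872, ∠ = 90.00° (in denominator)
|T| = 20 · 1872.1 / 3.8503e+06 ≈ 0.0097244
Gain = 20 log₁₀(0.0097244) ≈ -40.24 dB
∠T = 89.39° − 155.53° = -66.14°

At s = jω = j1987:
zero (s+20): 20 + j1987 → |·| = √(20²+1987²) = √3948569 ≈ 1987.1, ∠ = arctan(1987/20) ≈ 89.42°
pole (s+852): 852 + j1987 → |·| = √(852²+1987²) = √4674073 ≈ 2162, ∠ = arctan(1987/852) ≈ 66.79°
pole at origin: |s| = 1987, ∠ = 90.00° (in denominator)
|T| = 20 · 1987.1 / 4.2959e+06 ≈ 0.0092511
Gain = 20 log₁₀(0.0092511) ≈ -40.68 dB
∠T = 89.42° − 156.79° = -67.37°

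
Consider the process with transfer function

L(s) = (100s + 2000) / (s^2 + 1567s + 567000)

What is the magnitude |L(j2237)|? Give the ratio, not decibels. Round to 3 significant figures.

0.0396

Substitute s = j2237:
Numerator: 100(j2237) + 2000 = 2000 + j223700
Denominator: (j2237)^2 + 1567(j2237) + 567000 = -4437169 + j3505379
|N| = √(2000² + 223700²) ≈ 2.2371e+05, ∠N ≈ 89.49°
|D| = √(4437169² + 3505379²) ≈ 5.6547e+06, ∠D ≈ 141.69°
|L| = 2.2371e+05 / 5.6547e+06 ≈ 0.039562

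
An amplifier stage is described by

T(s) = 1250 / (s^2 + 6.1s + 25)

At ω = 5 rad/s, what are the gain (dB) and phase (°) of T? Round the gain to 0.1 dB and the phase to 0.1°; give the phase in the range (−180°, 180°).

At s = jω = j5:
quadratic: (j5)² + 6.1·j5 + 25 = 0 + j30.5 → |·| ≈ 30.5, ∠ ≈ 90.00°
|T| = 1250 / 30.5 ≈ 40.984
Gain = 20 log₁₀(40.984) ≈ 32.25 dB
∠T = 0.00° − 90.00° = -90.00°

32.3 dB, -90.0°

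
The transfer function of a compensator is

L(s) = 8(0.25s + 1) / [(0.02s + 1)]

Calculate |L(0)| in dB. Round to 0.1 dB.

18.1 dB

L(0) = 8 · 1 / 1 = 8
20 log₁₀(8) ≈ 18.06 dB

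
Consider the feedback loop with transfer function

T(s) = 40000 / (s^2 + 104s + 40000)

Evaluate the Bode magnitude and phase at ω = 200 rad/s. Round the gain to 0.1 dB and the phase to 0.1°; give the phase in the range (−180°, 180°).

5.7 dB, -90.0°

At s = jω = j200:
quadratic: (j200)² + 104·j200 + 40000 = 0 + j20800 → |·| ≈ 20800, ∠ ≈ 90.00°
|T| = 40000 / 20800 ≈ 1.9231
Gain = 20 log₁₀(1.9231) ≈ 5.68 dB
∠T = 0.00° − 90.00° = -90.00°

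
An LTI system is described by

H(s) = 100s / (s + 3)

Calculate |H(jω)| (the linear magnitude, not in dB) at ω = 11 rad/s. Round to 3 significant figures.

At s = jω = j11:
zero at origin: s = j11 → |·| = 11, ∠ = 90.00°
pole (s+3): 3 + j11 → |·| = √(3²+11²) = √130 ≈ 11.402, ∠ = arctan(11/3) ≈ 74.74°
|H| = 100 · 11 / 11.402 ≈ 96.474

96.5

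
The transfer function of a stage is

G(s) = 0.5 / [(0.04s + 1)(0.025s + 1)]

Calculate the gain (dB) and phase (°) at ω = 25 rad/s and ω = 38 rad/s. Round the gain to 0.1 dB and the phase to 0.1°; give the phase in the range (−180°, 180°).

ω = 25: -10.5 dB, -77.0°; ω = 38: -14.0 dB, -100.2°

At ω = 25 rad/s:
pole (1 + j25·0.04) = 1 + j1 → |·| ≈ 1.4142, ∠ ≈ 45.00°
pole (1 + j25·0.025) = 1 + j0.625 → |·| ≈ 1.1792, ∠ ≈ 32.01°
|G| = 0.5 · 1 / (1.4142 · 1.1792) ≈ 0.29983
Gain = 20 log₁₀(0.29983) ≈ -10.46 dB
∠G = (0°) − (45.00° + 32.01°) = -77.01°

At ω = 38 rad/s:
pole (1 + j38·0.04) = 1 + j1.52 → |·| ≈ 1.8195, ∠ ≈ 56.66°
pole (1 + j38·0.025) = 1 + j0.95 → |·| ≈ 1.3793, ∠ ≈ 43.53°
|G| = 0.5 · 1 / (1.8195 · 1.3793) ≈ 0.19923
Gain = 20 log₁₀(0.19923) ≈ -14.01 dB
∠G = (0°) − (56.66° + 43.53°) = -100.19°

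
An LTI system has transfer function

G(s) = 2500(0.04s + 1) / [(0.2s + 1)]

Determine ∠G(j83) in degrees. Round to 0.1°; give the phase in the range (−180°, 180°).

-13.3°

At ω = 83 rad/s:
zero (1 + j83·0.04) = 1 + j3.32 → |·| ≈ 3.4673, ∠ ≈ 73.24°
pole (1 + j83·0.2) = 1 + j16.6 → |·| ≈ 16.63, ∠ ≈ 86.55°
∠G = (73.24°) − (86.55°) = -13.31°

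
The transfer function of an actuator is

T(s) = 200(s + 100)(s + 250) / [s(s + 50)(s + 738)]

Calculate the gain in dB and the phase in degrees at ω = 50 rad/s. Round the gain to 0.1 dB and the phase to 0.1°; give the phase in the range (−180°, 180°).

At s = jω = j50:
zero (s+100): 100 + j50 → |·| = √(100²+50²) = √12500 ≈ 111.8, ∠ = arctan(50/100) ≈ 26.57°
zero (s+250): 250 + j50 → |·| = √(250²+50²) = √65000 ≈ 254.95, ∠ = arctan(50/250) ≈ 11.31°
pole (s+50): 50 + j50 → |·| = √(50²+50²) = √5000 ≈ 70.711, ∠ = arctan(50/50) ≈ 45.00°
pole (s+738): 738 + j50 → |·| = √(738²+50²) = √547144 ≈ 739.69, ∠ = arctan(50/738) ≈ 3.88°
pole at origin: |s| = 50, ∠ = 90.00° (in denominator)
|T| = 200 · 28503 / 2.6152e+06 ≈ 2.1798
Gain = 20 log₁₀(2.1798) ≈ 6.77 dB
∠T = 37.88° − 138.88° = -101.00°

6.8 dB, -101.0°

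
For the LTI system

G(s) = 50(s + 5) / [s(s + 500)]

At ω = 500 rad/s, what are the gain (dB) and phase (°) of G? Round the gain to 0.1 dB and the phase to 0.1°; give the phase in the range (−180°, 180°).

-23.0 dB, -45.6°

At s = jω = j500:
zero (s+5): 5 + j500 → |·| = √(5²+500²) = √250025 ≈ 500.02, ∠ = arctan(500/5) ≈ 89.43°
pole (s+500): 500 + j500 → |·| = √(500²+500²) = √500000 ≈ 707.11, ∠ = arctan(500/500) ≈ 45.00°
pole at origin: |s| = 500, ∠ = 90.00° (in denominator)
|G| = 50 · 500.02 / 3.5356e+05 ≈ 0.070712
Gain = 20 log₁₀(0.070712) ≈ -23.01 dB
∠G = 89.43° − 135.00° = -45.57°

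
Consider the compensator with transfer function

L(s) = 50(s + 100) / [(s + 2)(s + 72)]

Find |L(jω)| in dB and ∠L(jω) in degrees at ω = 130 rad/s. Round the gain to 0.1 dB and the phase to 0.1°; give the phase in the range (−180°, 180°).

-7.4 dB, -97.7°

At s = jω = j130:
zero (s+100): 100 + j130 → |·| = √(100²+130²) = √26900 ≈ 164.01, ∠ = arctan(130/100) ≈ 52.43°
pole (s+2): 2 + j130 → |·| = √(2²+130²) = √16904 ≈ 130.02, ∠ = arctan(130/2) ≈ 89.12°
pole (s+72): 72 + j130 → |·| = √(72²+130²) = √22084 ≈ 148.61, ∠ = arctan(130/72) ≈ 61.02°
|L| = 50 · 164.01 / 19322 ≈ 0.42441
Gain = 20 log₁₀(0.42441) ≈ -7.44 dB
∠L = 52.43° − 150.14° = -97.71°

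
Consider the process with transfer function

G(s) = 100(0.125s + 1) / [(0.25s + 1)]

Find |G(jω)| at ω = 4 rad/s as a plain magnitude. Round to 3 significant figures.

79.1

At ω = 4 rad/s:
zero (1 + j4·0.125) = 1 + j0.5 → |·| ≈ 1.118, ∠ ≈ 26.57°
pole (1 + j4·0.25) = 1 + j1 → |·| ≈ 1.4142, ∠ ≈ 45.00°
|G| = 100 · 1.118 / (1.4142) ≈ 79.055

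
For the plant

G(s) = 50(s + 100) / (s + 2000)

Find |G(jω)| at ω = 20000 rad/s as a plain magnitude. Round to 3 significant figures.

49.8

At s = jω = j20000:
zero (s+100): 100 + j20000 → |·| = √(100²+20000²) = √400010000 ≈ 20000, ∠ = arctan(20000/100) ≈ 89.71°
pole (s+2000): 2000 + j20000 → |·| = √(2000²+20000²) = √404000000 ≈ 20100, ∠ = arctan(20000/2000) ≈ 84.29°
|G| = 50 · 20000 / 20100 ≈ 49.751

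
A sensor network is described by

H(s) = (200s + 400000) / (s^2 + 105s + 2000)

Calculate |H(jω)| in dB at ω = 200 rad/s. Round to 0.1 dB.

Substitute s = j200:
Numerator: 200(j200) + 400000 = 400000 + j40000
Denominator: (j200)^2 + 105(j200) + 2000 = -38000 + j21000
|N| = √(400000² + 40000²) ≈ 4.02e+05, ∠N ≈ 5.71°
|D| = √(38000² + 21000²) ≈ 43417, ∠D ≈ 151.07°
|H| = 4.02e+05 / 43417 ≈ 9.259
Gain = 20 log₁₀(9.259) ≈ 19.33 dB

19.3 dB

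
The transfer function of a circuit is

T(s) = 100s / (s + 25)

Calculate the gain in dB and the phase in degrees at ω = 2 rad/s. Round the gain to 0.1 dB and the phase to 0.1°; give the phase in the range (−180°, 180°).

At s = jω = j2:
zero at origin: s = j2 → |·| = 2, ∠ = 90.00°
pole (s+25): 25 + j2 → |·| = √(25²+2²) = √629 ≈ 25.08, ∠ = arctan(2/25) ≈ 4.57°
|T| = 100 · 2 / 25.08 ≈ 7.9745
Gain = 20 log₁₀(7.9745) ≈ 18.03 dB
∠T = 90.00° − 4.57° = 85.43°

18.0 dB, 85.4°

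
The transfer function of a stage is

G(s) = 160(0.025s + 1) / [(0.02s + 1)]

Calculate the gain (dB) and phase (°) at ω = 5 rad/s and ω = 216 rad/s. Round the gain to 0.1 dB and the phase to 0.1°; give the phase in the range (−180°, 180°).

ω = 5: 44.1 dB, 1.4°; ω = 216: 45.9 dB, 2.5°

At ω = 5 rad/s:
zero (1 + j5·0.025) = 1 + j0.125 → |·| ≈ 1.0078, ∠ ≈ 7.13°
pole (1 + j5·0.02) = 1 + j0.1 → |·| ≈ 1.005, ∠ ≈ 5.71°
|G| = 160 · 1.0078 / (1.005) ≈ 160.45
Gain = 20 log₁₀(160.45) ≈ 44.11 dB
∠G = (7.13°) − (5.71°) = 1.42°

At ω = 216 rad/s:
zero (1 + j216·0.025) = 1 + j5.4 → |·| ≈ 5.4918, ∠ ≈ 79.51°
pole (1 + j216·0.02) = 1 + j4.32 → |·| ≈ 4.4342, ∠ ≈ 76.97°
|G| = 160 · 5.4918 / (4.4342) ≈ 198.16
Gain = 20 log₁₀(198.16) ≈ 45.94 dB
∠G = (79.51°) − (76.97°) = 2.54°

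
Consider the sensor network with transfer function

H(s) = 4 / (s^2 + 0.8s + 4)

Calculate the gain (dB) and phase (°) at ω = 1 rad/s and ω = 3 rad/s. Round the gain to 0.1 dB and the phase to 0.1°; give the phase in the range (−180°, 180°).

At s = jω = j1:
quadratic: (j1)² + 0.8·j1 + 4 = 3 + j0.8 → |·| ≈ 3.1048, ∠ ≈ 14.93°
|H| = 4 / 3.1048 ≈ 1.2883
Gain = 20 log₁₀(1.2883) ≈ 2.20 dB
∠H = 0.00° − 14.93° = -14.93°

At s = jω = j3:
quadratic: (j3)² + 0.8·j3 + 4 = -5 + j2.4 → |·| ≈ 5.5462, ∠ ≈ 154.36°
|H| = 4 / 5.5462 ≈ 0.72121
Gain = 20 log₁₀(0.72121) ≈ -2.84 dB
∠H = 0.00° − 154.36° = -154.36°

ω = 1: 2.2 dB, -14.9°; ω = 3: -2.8 dB, -154.4°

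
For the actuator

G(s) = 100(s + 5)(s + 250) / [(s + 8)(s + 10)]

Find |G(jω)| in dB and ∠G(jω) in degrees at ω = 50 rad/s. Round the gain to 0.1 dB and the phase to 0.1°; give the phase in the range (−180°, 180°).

53.9 dB, -64.0°

At s = jω = j50:
zero (s+5): 5 + j50 → |·| = √(5²+50²) = √2525 ≈ 50.249, ∠ = arctan(50/5) ≈ 84.29°
zero (s+250): 250 + j50 → |·| = √(250²+50²) = √65000 ≈ 254.95, ∠ = arctan(50/250) ≈ 11.31°
pole (s+8): 8 + j50 → |·| = √(8²+50²) = √2564 ≈ 50.636, ∠ = arctan(50/8) ≈ 80.91°
pole (s+10): 10 + j50 → |·| = √(10²+50²) = √2600 ≈ 50.99, ∠ = arctan(50/10) ≈ 78.69°
|G| = 100 · 12811 / 2581.9 ≈ 496.18
Gain = 20 log₁₀(496.18) ≈ 53.91 dB
∠G = 95.60° − 159.60° = -64.00°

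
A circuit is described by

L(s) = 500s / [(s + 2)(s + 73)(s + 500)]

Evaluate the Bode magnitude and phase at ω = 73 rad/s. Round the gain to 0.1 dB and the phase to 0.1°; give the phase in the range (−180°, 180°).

-40.4 dB, -51.7°

At s = jω = j73:
zero at origin: s = j73 → |·| = 73, ∠ = 90.00°
pole (s+2): 2 + j73 → |·| = √(2²+73²) = √5333 ≈ 73.027, ∠ = arctan(73/2) ≈ 88.43°
pole (s+73): 73 + j73 → |·| = √(73²+73²) = √10658 ≈ 103.24, ∠ = arctan(73/73) ≈ 45.00°
pole (s+500): 500 + j73 → |·| = √(500²+73²) = √255329 ≈ 505.3, ∠ = arctan(73/500) ≈ 8.31°
|L| = 500 · 73 / 3.8096e+06 ≈ 0.0095811
Gain = 20 log₁₀(0.0095811) ≈ -40.37 dB
∠L = 90.00° − 141.74° = -51.74°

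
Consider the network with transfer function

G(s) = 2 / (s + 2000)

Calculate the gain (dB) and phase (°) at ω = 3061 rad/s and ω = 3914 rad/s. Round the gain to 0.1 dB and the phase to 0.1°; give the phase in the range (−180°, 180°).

ω = 3061: -65.2 dB, -56.8°; ω = 3914: -66.8 dB, -62.9°

At s = jω = j3061:
pole (s+2000): 2000 + j3061 → |·| = √(2000²+3061²) = √13369721 ≈ 3656.5, ∠ = arctan(3061/2000) ≈ 56.84°
|G| = 2 / 3656.5 ≈ 0.00054697
Gain = 20 log₁₀(0.00054697) ≈ -65.24 dB
∠G = 0.00° − 56.84° = -56.84°

At s = jω = j3914:
pole (s+2000): 2000 + j3914 → |·| = √(2000²+3914²) = √19319396 ≈ 4395.4, ∠ = arctan(3914/2000) ≈ 62.93°
|G| = 2 / 4395.4 ≈ 0.00045502
Gain = 20 log₁₀(0.00045502) ≈ -66.84 dB
∠G = 0.00° − 62.93° = -62.93°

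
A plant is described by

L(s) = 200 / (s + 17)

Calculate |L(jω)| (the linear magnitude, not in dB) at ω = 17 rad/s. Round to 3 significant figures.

8.32

At s = jω = j17:
pole (s+17): 17 + j17 → |·| = √(17²+17²) = √578 ≈ 24.042, ∠ = arctan(17/17) ≈ 45.00°
|L| = 200 / 24.042 ≈ 8.3188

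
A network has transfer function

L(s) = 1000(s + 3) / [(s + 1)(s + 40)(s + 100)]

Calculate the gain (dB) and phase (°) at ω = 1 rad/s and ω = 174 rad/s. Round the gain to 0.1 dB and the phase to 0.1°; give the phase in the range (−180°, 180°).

At s = jω = j1:
zero (s+3): 3 + j1 → |·| = √(3²+1²) = √10 ≈ 3.1623, ∠ = arctan(1/3) ≈ 18.43°
pole (s+1): 1 + j1 → |·| = √(1²+1²) = √2 ≈ 1.4142, ∠ = arctan(1/1) ≈ 45.00°
pole (s+40): 40 + j1 → |·| = √(40²+1²) = √1601 ≈ 40.012, ∠ = arctan(1/40) ≈ 1.43°
pole (s+100): 100 + j1 → |·| = √(100²+1²) = √10001 ≈ 100, ∠ = arctan(1/100) ≈ 0.57°
|L| = 1000 · 3.1623 / 5658.5 ≈ 0.55886
Gain = 20 log₁₀(0.55886) ≈ -5.05 dB
∠L = 18.43° − 47.00° = -28.57°

At s = jω = j174:
zero (s+3): 3 + j174 → |·| = √(3²+174²) = √30285 ≈ 174.03, ∠ = arctan(174/3) ≈ 89.01°
pole (s+1): 1 + j174 → |·| = √(1²+174²) = √30277 ≈ 174, ∠ = arctan(174/1) ≈ 89.67°
pole (s+40): 40 + j174 → |·| = √(40²+174²) = √31876 ≈ 178.54, ∠ = arctan(174/40) ≈ 77.05°
pole (s+100): 100 + j174 → |·| = √(100²+174²) = √40276 ≈ 200.69, ∠ = arctan(174/100) ≈ 60.11°
|L| = 1000 · 174.03 / 6.2346e+06 ≈ 0.027914
Gain = 20 log₁₀(0.027914) ≈ -31.08 dB
∠L = 89.01° − 226.83° = -137.82°

ω = 1: -5.1 dB, -28.6°; ω = 174: -31.1 dB, -137.8°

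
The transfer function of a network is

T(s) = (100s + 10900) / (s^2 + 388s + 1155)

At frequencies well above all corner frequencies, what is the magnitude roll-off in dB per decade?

Each pole contributes −20 dB/decade at high frequency; each zero contributes +20 dB/decade.
Net: 1 zero(s) − 2 pole(s) → -20 dB/decade.

-20 dB/decade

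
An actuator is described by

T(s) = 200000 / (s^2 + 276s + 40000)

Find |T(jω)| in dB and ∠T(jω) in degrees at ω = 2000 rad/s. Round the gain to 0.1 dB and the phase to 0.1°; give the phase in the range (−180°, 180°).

At s = jω = j2000:
quadratic: (j2000)² + 276·j2000 + 40000 = -3960000 + j552000 → |·| ≈ 3.9983e+06, ∠ ≈ 172.06°
|T| = 200000 / 3.9983e+06 ≈ 0.050021
Gain = 20 log₁₀(0.050021) ≈ -26.02 dB
∠T = 0.00° − 172.06° = -172.06°

-26.0 dB, -172.1°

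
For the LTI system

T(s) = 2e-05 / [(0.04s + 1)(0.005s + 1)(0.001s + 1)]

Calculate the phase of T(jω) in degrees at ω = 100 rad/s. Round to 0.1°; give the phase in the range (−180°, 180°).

At ω = 100 rad/s:
pole (1 + j100·0.04) = 1 + j4 → |·| ≈ 4.1231, ∠ ≈ 75.96°
pole (1 + j100·0.005) = 1 + j0.5 → |·| ≈ 1.118, ∠ ≈ 26.57°
pole (1 + j100·0.001) = 1 + j0.1 → |·| ≈ 1.005, ∠ ≈ 5.71°
∠T = (0°) − (75.96° + 26.57° + 5.71°) = -108.24°

-108.2°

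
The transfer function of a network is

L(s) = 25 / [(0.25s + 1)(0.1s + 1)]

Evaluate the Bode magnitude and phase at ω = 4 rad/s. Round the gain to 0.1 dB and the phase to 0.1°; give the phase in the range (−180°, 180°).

24.3 dB, -66.8°

At ω = 4 rad/s:
pole (1 + j4·0.25) = 1 + j1 → |·| ≈ 1.4142, ∠ ≈ 45.00°
pole (1 + j4·0.1) = 1 + j0.4 → |·| ≈ 1.077, ∠ ≈ 21.80°
|L| = 25 · 1 / (1.4142 · 1.077) ≈ 16.414
Gain = 20 log₁₀(16.414) ≈ 24.30 dB
∠L = (0°) − (45.00° + 21.80°) = -66.80°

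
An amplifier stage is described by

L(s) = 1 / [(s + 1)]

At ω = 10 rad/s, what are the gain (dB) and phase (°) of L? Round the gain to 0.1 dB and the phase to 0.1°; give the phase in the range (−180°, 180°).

-20.0 dB, -84.3°

At ω = 10 rad/s:
pole (1 + j10·1) = 1 + j10 → |·| ≈ 10.05, ∠ ≈ 84.29°
|L| = 1 · 1 / (10.05) ≈ 0.099502
Gain = 20 log₁₀(0.099502) ≈ -20.04 dB
∠L = (0°) − (84.29°) = -84.29°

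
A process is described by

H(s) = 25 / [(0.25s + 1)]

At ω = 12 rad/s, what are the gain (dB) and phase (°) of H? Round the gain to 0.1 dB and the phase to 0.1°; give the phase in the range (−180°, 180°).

18.0 dB, -71.6°

At ω = 12 rad/s:
pole (1 + j12·0.25) = 1 + j3 → |·| ≈ 3.1623, ∠ ≈ 71.57°
|H| = 25 · 1 / (3.1623) ≈ 7.9056
Gain = 20 log₁₀(7.9056) ≈ 17.96 dB
∠H = (0°) − (71.57°) = -71.57°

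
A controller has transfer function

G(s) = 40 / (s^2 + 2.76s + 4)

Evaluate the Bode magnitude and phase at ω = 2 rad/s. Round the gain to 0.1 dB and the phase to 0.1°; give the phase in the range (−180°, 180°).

17.2 dB, -90.0°

At s = jω = j2:
quadratic: (j2)² + 2.76·j2 + 4 = 0 + j5.52 → |·| ≈ 5.52, ∠ ≈ 90.00°
|G| = 40 / 5.52 ≈ 7.2464
Gain = 20 log₁₀(7.2464) ≈ 17.20 dB
∠G = 0.00° − 90.00° = -90.00°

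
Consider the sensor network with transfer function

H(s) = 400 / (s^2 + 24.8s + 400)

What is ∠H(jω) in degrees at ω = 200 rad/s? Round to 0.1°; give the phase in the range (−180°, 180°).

-172.9°

At s = jω = j200:
quadratic: (j200)² + 24.8·j200 + 400 = -39600 + j4960 → |·| ≈ 39909, ∠ ≈ 172.86°
∠H = 0.00° − 172.86° = -172.86°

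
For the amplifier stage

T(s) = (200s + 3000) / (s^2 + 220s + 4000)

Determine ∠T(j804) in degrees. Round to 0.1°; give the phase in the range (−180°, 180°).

-75.7°

Substitute s = j804:
Numerator: 200(j804) + 3000 = 3000 + j160800
Denominator: (j804)^2 + 220(j804) + 4000 = -642416 + j176880
|N| = √(3000² + 160800²) ≈ 1.6083e+05, ∠N ≈ 88.93°
|D| = √(642416² + 176880²) ≈ 6.6632e+05, ∠D ≈ 164.61°
∠T = 88.93° − 164.61° = -75.68°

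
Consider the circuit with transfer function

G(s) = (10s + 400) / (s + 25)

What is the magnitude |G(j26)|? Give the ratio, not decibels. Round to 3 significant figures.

Substitute s = j26:
Numerator: 10(j26) + 400 = 400 + j260
Denominator: (j26) + 25 = 25 + j26
|N| = √(400² + 260²) ≈ 477.07, ∠N ≈ 33.02°
|D| = √(25² + 26²) ≈ 36.069, ∠D ≈ 46.12°
|G| = 477.07 / 36.069 ≈ 13.227

13.2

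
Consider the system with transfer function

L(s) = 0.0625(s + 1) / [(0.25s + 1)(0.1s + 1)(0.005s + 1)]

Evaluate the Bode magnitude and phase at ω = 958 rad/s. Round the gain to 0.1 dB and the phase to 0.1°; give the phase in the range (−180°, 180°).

At ω = 958 rad/s:
zero (1 + j958·1) = 1 + j958 → |·| ≈ 958, ∠ ≈ 89.94°
pole (1 + j958·0.25) = 1 + j239.5 → |·| ≈ 239.5, ∠ ≈ 89.76°
pole (1 + j958·0.1) = 1 + j95.8 → |·| ≈ 95.805, ∠ ≈ 89.40°
pole (1 + j958·0.005) = 1 + j4.79 → |·| ≈ 4.8933, ∠ ≈ 78.21°
|L| = 0.0625 · 958 / (239.5 · 95.805 · 4.8933) ≈ 0.00053327
Gain = 20 log₁₀(0.00053327) ≈ -65.46 dB
∠L = (89.94°) − (89.76° + 89.40° + 78.21°) = -167.43°

-65.5 dB, -167.4°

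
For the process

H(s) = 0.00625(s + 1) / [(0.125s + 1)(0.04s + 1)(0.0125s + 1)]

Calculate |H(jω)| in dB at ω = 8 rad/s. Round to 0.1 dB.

-29.4 dB

At ω = 8 rad/s:
zero (1 + j8·1) = 1 + j8 → |·| ≈ 8.0623, ∠ ≈ 82.87°
pole (1 + j8·0.125) = 1 + j1 → |·| ≈ 1.4142, ∠ ≈ 45.00°
pole (1 + j8·0.04) = 1 + j0.32 → |·| ≈ 1.05, ∠ ≈ 17.74°
pole (1 + j8·0.0125) = 1 + j0.1 → |·| ≈ 1.005, ∠ ≈ 5.71°
|H| = 0.00625 · 8.0623 / (1.4142 · 1.05 · 1.005) ≈ 0.033765
Gain = 20 log₁₀(0.033765) ≈ -29.43 dB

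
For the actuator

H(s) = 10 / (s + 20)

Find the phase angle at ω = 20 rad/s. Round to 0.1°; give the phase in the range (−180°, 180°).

-45.0°

Substitute s = j20:
Numerator: 10 = 10 + j0
Denominator: (j20) + 20 = 20 + j20
|N| = √(10² + 0²) ≈ 10, ∠N ≈ 0.00°
|D| = √(20² + 20²) ≈ 28.284, ∠D ≈ 45.00°
∠H = 0.00° − 45.00° = -45.00°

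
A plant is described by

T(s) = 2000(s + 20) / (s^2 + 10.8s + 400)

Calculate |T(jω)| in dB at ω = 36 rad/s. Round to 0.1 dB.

At s = jω = j36:
zero (s+20): 20 + j36 → |·| = √(20²+36²) = √1696 ≈ 41.183, ∠ = arctan(36/20) ≈ 60.95°
quadratic: (j36)² + 10.8·j36 + 400 = -896 + j388.8 → |·| ≈ 976.72, ∠ ≈ 156.54°
|T| = 2000 · 41.183 / 976.72 ≈ 84.329
Gain = 20 log₁₀(84.329) ≈ 38.52 dB

38.5 dB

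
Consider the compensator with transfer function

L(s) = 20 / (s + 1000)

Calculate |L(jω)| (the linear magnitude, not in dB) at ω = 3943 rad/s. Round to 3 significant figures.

0.00492

At s = jω = j3943:
pole (s+1000): 1000 + j3943 → |·| = √(1000²+3943²) = √16547249 ≈ 4067.8, ∠ = arctan(3943/1000) ≈ 75.77°
|L| = 20 / 4067.8 ≈ 0.0049167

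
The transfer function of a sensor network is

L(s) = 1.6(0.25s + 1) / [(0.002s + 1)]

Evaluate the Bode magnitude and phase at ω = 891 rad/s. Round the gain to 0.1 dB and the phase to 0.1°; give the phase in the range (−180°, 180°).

44.8 dB, 29.0°

At ω = 891 rad/s:
zero (1 + j891·0.25) = 1 + j222.75 → |·| ≈ 222.75, ∠ ≈ 89.74°
pole (1 + j891·0.002) = 1 + j1.782 → |·| ≈ 2.0434, ∠ ≈ 60.70°
|L| = 1.6 · 222.75 / (2.0434) ≈ 174.42
Gain = 20 log₁₀(174.42) ≈ 44.83 dB
∠L = (89.74°) − (60.70°) = 29.04°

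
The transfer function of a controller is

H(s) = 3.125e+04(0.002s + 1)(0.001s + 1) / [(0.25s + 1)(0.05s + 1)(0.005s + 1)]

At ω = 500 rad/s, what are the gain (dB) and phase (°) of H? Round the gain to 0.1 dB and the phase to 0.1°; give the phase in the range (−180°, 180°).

15.4 dB, -173.9°

At ω = 500 rad/s:
zero (1 + j500·0.002) = 1 + j1 → |·| ≈ 1.4142, ∠ ≈ 45.00°
zero (1 + j500·0.001) = 1 + j0.5 → |·| ≈ 1.118, ∠ ≈ 26.57°
pole (1 + j500·0.25) = 1 + j125 → |·| ≈ 125, ∠ ≈ 89.54°
pole (1 + j500·0.05) = 1 + j25 → |·| ≈ 25.02, ∠ ≈ 87.71°
pole (1 + j500·0.005) = 1 + j2.5 → |·| ≈ 2.6926, ∠ ≈ 68.20°
|H| = 3.125e+04 · 1.4142 · 1.118 / (125 · 25.02 · 2.6926) ≈ 5.8672
Gain = 20 log₁₀(5.8672) ≈ 15.37 dB
∠H = (45.00° + 26.57°) − (89.54° + 87.71° + 68.20°) = -173.88°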